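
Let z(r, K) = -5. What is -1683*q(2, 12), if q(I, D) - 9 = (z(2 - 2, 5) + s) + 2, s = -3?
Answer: -5049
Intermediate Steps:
q(I, D) = 3 (q(I, D) = 9 + ((-5 - 3) + 2) = 9 + (-8 + 2) = 9 - 6 = 3)
-1683*q(2, 12) = -1683*3 = -5049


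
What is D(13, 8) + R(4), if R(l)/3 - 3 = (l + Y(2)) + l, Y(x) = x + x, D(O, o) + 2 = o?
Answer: 51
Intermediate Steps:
D(O, o) = -2 + o
Y(x) = 2*x
R(l) = 21 + 6*l (R(l) = 9 + 3*((l + 2*2) + l) = 9 + 3*((l + 4) + l) = 9 + 3*((4 + l) + l) = 9 + 3*(4 + 2*l) = 9 + (12 + 6*l) = 21 + 6*l)
D(13, 8) + R(4) = (-2 + 8) + (21 + 6*4) = 6 + (21 + 24) = 6 + 45 = 51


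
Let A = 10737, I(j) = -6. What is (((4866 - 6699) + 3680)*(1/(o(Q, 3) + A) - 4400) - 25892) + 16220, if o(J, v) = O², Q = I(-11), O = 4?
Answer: -87491481569/10753 ≈ -8.1365e+6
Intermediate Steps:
Q = -6
o(J, v) = 16 (o(J, v) = 4² = 16)
(((4866 - 6699) + 3680)*(1/(o(Q, 3) + A) - 4400) - 25892) + 16220 = (((4866 - 6699) + 3680)*(1/(16 + 10737) - 4400) - 25892) + 16220 = ((-1833 + 3680)*(1/10753 - 4400) - 25892) + 16220 = (1847*(1/10753 - 4400) - 25892) + 16220 = (1847*(-47313199/10753) - 25892) + 16220 = (-87387478553/10753 - 25892) + 16220 = -87665895229/10753 + 16220 = -87491481569/10753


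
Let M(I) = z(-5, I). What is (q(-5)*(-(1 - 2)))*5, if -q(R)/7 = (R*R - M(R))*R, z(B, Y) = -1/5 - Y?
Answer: 3535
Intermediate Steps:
z(B, Y) = -1/5 - Y (z(B, Y) = -1*1/5 - Y = -1/5 - Y)
M(I) = -1/5 - I
q(R) = -7*R*(1/5 + R + R**2) (q(R) = -7*(R*R - (-1/5 - R))*R = -7*(R**2 + (1/5 + R))*R = -7*(1/5 + R + R**2)*R = -7*R*(1/5 + R + R**2))
(q(-5)*(-(1 - 2)))*5 = ((-7/5*(-5)*(1 + 5*(-5) + 5*(-5)**2))*(-(1 - 2)))*5 = ((-7/5*(-5)*(1 - 25 + 5*25))*(-1*(-1)))*5 = (-7/5*(-5)*(1 - 25 + 125)*1)*5 = (-7/5*(-5)*101*1)*5 = (707*1)*5 = 707*5 = 3535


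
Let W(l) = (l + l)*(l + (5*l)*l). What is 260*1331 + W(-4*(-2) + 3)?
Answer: 359612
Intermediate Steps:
W(l) = 2*l*(l + 5*l²) (W(l) = (2*l)*(l + 5*l²) = 2*l*(l + 5*l²))
260*1331 + W(-4*(-2) + 3) = 260*1331 + (-4*(-2) + 3)²*(2 + 10*(-4*(-2) + 3)) = 346060 + (8 + 3)²*(2 + 10*(8 + 3)) = 346060 + 11²*(2 + 10*11) = 346060 + 121*(2 + 110) = 346060 + 121*112 = 346060 + 13552 = 359612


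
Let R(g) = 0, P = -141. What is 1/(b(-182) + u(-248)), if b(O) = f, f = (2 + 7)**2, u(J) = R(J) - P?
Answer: 1/222 ≈ 0.0045045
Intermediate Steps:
u(J) = 141 (u(J) = 0 - 1*(-141) = 0 + 141 = 141)
f = 81 (f = 9**2 = 81)
b(O) = 81
1/(b(-182) + u(-248)) = 1/(81 + 141) = 1/222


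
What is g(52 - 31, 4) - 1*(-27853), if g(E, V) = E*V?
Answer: 27937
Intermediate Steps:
g(52 - 31, 4) - 1*(-27853) = (52 - 31)*4 - 1*(-27853) = 21*4 + 27853 = 84 + 27853 = 27937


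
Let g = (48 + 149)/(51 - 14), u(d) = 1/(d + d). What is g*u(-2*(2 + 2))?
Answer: -197/592 ≈ -0.33277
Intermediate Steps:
u(d) = 1/(2*d)
g = 197/37 ≈ 5.3243
g*u(-2*(2 + 2)) = 197*(1/(2*((-2*(2 + 2)))))/37 = 197*(1/(2*((-2*4))))/37 = 197*((1/2)/(-8))/37 = 197*((1/2)*(-1/8))/37 = (197/37)*(-1/16) = -197/592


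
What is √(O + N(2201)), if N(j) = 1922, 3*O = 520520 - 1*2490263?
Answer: I*√654659 ≈ 809.11*I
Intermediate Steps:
O = -656581 (O = (520520 - 1*2490263)/3 = (520520 - 2490263)/3 = (⅓)*(-1969743) = -656581)
√(O + N(2201)) = √(-656581 + 1922) = √(-654659) = I*√654659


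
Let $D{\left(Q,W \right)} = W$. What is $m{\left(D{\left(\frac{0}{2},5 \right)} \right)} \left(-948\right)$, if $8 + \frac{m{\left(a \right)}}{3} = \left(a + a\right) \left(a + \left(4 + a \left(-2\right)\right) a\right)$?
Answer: $733752$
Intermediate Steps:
$m{\left(a \right)} = -24 + 6 a \left(a + a \left(4 - 2 a\right)\right)$ ($m{\left(a \right)} = -24 + 3 \left(a + a\right) \left(a + \left(4 + a \left(-2\right)\right) a\right) = -24 + 3 \cdot 2 a \left(a + \left(4 - 2 a\right) a\right) = -24 + 3 \cdot 2 a \left(a + a \left(4 - 2 a\right)\right) = -24 + 6 a \left(a + a \left(4 - 2 a\right)\right)$)
$m{\left(D{\left(\frac{0}{2},5 \right)} \right)} \left(-948\right) = \left(-24 - 12 \cdot 5^{3} + 30 \cdot 5^{2}\right) \left(-948\right) = \left(-24 - 1500 + 30 \cdot 25\right) \left(-948\right) = \left(-24 - 1500 + 750\right) \left(-948\right) = \left(-774\right) \left(-948\right) = 733752$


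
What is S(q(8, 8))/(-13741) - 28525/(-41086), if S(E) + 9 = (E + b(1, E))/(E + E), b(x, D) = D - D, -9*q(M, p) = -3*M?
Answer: 196155628/282281363 ≈ 0.69489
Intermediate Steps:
q(M, p) = M/3 (q(M, p) = -(-1)*M/3 = M/3)
b(x, D) = 0
S(E) = -17/2 (S(E) = -9 + (E + 0)/(E + E) = -9 + E/((2*E)) = -9 + E*(1/(2*E)) = -9 + 1/2 = -17/2)
S(q(8, 8))/(-13741) - 28525/(-41086) = -17/2/(-13741) - 28525/(-41086) = -17/2*(-1/13741) - 28525*(-1/41086) = 17/27482 + 28525/41086 = 196155628/282281363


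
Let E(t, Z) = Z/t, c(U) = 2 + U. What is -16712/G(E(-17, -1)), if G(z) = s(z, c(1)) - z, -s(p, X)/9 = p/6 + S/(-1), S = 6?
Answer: -568208/1831 ≈ -310.33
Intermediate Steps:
s(p, X) = 54 - 3*p/2 (s(p, X) = -9*(p/6 + 6/(-1)) = -9*(p*(⅙) + 6*(-1)) = -9*(p/6 - 6) = -9*(-6 + p/6) = 54 - 3*p/2)
G(z) = 54 - 5*z/2 (G(z) = (54 - 3*z/2) - z = 54 - 5*z/2)
-16712/G(E(-17, -1)) = -16712/(54 - (-5)/(2*(-17))) = -16712/(54 - (-5)*(-1)/(2*17)) = -16712/(54 - 5/2*1/17) = -16712/(54 - 5/34) = -16712/1831/34 = -16712*34/1831 = -568208/1831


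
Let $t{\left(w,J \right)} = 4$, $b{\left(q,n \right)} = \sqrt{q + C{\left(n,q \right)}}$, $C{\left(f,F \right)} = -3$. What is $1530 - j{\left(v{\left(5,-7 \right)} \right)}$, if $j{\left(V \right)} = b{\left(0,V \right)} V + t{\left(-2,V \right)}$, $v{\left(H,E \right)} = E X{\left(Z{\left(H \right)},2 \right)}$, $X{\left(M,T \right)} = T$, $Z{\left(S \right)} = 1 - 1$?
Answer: $1526 + 14 i \sqrt{3} \approx 1526.0 + 24.249 i$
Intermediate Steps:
$Z{\left(S \right)} = 0$ ($Z{\left(S \right)} = 1 - 1 = 0$)
$b{\left(q,n \right)} = \sqrt{-3 + q}$ ($b{\left(q,n \right)} = \sqrt{q - 3} = \sqrt{-3 + q}$)
$v{\left(H,E \right)} = 2 E$ ($v{\left(H,E \right)} = E 2 = 2 E$)
$j{\left(V \right)} = 4 + i V \sqrt{3}$ ($j{\left(V \right)} = \sqrt{-3 + 0} V + 4 = \sqrt{-3} V + 4 = i \sqrt{3} V + 4 = i V \sqrt{3} + 4 = 4 + i V \sqrt{3}$)
$1530 - j{\left(v{\left(5,-7 \right)} \right)} = 1530 - \left(4 + i 2 \left(-7\right) \sqrt{3}\right) = 1530 - \left(4 + i \left(-14\right) \sqrt{3}\right) = 1530 - \left(4 - 14 i \sqrt{3}\right) = 1526 + 14 i \sqrt{3}$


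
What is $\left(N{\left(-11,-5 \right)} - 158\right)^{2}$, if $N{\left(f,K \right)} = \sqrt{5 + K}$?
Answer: $24964$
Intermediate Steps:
$\left(N{\left(-11,-5 \right)} - 158\right)^{2} = \left(\sqrt{5 - 5} - 158\right)^{2} = \left(\sqrt{0} - 158\right)^{2} = \left(0 - 158\right)^{2} = \left(-158\right)^{2} = 24964$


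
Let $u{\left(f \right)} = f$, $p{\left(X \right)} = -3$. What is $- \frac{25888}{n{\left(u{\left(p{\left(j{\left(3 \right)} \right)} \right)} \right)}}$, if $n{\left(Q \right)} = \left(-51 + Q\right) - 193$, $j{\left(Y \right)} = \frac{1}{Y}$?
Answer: $\frac{25888}{247} \approx 104.81$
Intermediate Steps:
$n{\left(Q \right)} = -244 + Q$
$- \frac{25888}{n{\left(u{\left(p{\left(j{\left(3 \right)} \right)} \right)} \right)}} = - \frac{25888}{-244 - 3} = - \frac{25888}{-247} = \left(-25888\right) \left(- \frac{1}{247}\right) = \frac{25888}{247}$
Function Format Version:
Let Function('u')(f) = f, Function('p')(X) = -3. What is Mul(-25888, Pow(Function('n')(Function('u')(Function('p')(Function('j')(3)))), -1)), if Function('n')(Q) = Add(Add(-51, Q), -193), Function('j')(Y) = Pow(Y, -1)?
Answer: Rational(25888, 247) ≈ 104.81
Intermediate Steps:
Function('n')(Q) = Add(-244, Q)
Mul(-25888, Pow(Function('n')(Function('u')(Function('p')(Function('j')(3)))), -1)) = Mul(-25888, Pow(Add(-244, -3), -1)) = Mul(-25888, Pow(-247, -1)) = Mul(-25888, Rational(-1, 247)) = Rational(25888, 247)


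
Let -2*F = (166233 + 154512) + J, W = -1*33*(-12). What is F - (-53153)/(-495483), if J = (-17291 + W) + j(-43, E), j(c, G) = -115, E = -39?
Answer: -150495635311/990966 ≈ -1.5187e+5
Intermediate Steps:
W = 396 (W = -33*(-12) = 396)
J = -17010 (J = (-17291 + 396) - 115 = -16895 - 115 = -17010)
F = -303735/2 (F = -((166233 + 154512) - 17010)/2 = -(320745 - 17010)/2 = -1/2*303735 = -303735/2 ≈ -1.5187e+5)
F - (-53153)/(-495483) = -303735/2 - (-53153)/(-495483) = -303735/2 - (-53153)*(-1)/495483 = -303735/2 - 1*53153/495483 = -303735/2 - 53153/495483 = -150495635311/990966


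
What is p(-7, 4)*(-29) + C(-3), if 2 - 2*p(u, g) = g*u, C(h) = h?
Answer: -438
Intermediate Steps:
p(u, g) = 1 - g*u/2
p(-7, 4)*(-29) + C(-3) = (1 - ½*4*(-7))*(-29) - 3 = (1 + 14)*(-29) - 3 = 15*(-29) - 3 = -435 - 3 = -438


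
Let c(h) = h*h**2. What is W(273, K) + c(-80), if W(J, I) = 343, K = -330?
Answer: -511657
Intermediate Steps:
c(h) = h**3
W(273, K) + c(-80) = 343 + (-80)**3 = 343 - 512000 = -511657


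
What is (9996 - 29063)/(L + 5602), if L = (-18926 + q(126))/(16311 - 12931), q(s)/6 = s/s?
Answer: -3222323/945792 ≈ -3.4070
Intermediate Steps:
q(s) = 6 (q(s) = 6*(s/s) = 6*1 = 6)
L = -946/169 (L = (-18926 + 6)/(16311 - 12931) = -18920/3380 = -18920*1/3380 = -946/169 ≈ -5.5976)
(9996 - 29063)/(L + 5602) = (9996 - 29063)/(-946/169 + 5602) = -19067/945792/169 = -19067*169/945792 = -3222323/945792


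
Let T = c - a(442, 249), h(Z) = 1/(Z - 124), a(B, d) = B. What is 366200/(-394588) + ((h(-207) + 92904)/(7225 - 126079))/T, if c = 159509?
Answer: -572904897356410181/617313491668763226 ≈ -0.92806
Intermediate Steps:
h(Z) = 1/(-124 + Z)
T = 159067 (T = 159509 - 1*442 = 159509 - 442 = 159067)
366200/(-394588) + ((h(-207) + 92904)/(7225 - 126079))/T = 366200/(-394588) + ((1/(-124 - 207) + 92904)/(7225 - 126079))/159067 = 366200*(-1/394588) + ((1/(-331) + 92904)/(-118854))*(1/159067) = -91550/98647 + ((-1/331 + 92904)*(-1/118854))*(1/159067) = -91550/98647 + ((30751223/331)*(-1/118854))*(1/159067) = -91550/98647 - 30751223/39340674*1/159067 = -91550/98647 - 30751223/6257802991158 = -572904897356410181/617313491668763226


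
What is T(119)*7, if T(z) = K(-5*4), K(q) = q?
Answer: -140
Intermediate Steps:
T(z) = -20 (T(z) = -5*4 = -20)
T(119)*7 = -20*7 = -140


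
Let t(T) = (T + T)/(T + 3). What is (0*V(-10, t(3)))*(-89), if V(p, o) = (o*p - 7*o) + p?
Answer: 0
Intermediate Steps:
t(T) = 2*T/(3 + T) (t(T) = (2*T)/(3 + T) = 2*T/(3 + T))
V(p, o) = p - 7*o + o*p (V(p, o) = (-7*o + o*p) + p = p - 7*o + o*p)
(0*V(-10, t(3)))*(-89) = (0*(-10 - 14*3/(3 + 3) + (2*3/(3 + 3))*(-10)))*(-89) = (0*(-10 - 14*3/6 + (2*3/6)*(-10)))*(-89) = (0*(-10 - 14*3/6 + (2*3*(⅙))*(-10)))*(-89) = (0*(-10 - 7*1 + 1*(-10)))*(-89) = (0*(-10 - 7 - 10))*(-89) = (0*(-27))*(-89) = 0*(-89) = 0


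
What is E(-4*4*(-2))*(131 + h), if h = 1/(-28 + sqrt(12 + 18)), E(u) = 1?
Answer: 49373/377 - sqrt(30)/754 ≈ 130.96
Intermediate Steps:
h = 1/(-28 + sqrt(30)) ≈ -0.044399
E(-4*4*(-2))*(131 + h) = 1*(131 + (-14/377 - sqrt(30)/754)) = 1*(49373/377 - sqrt(30)/754) = 49373/377 - sqrt(30)/754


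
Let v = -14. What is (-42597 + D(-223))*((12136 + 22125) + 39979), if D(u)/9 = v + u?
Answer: -3320755200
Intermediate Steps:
D(u) = -126 + 9*u (D(u) = 9*(-14 + u) = -126 + 9*u)
(-42597 + D(-223))*((12136 + 22125) + 39979) = (-42597 + (-126 + 9*(-223)))*((12136 + 22125) + 39979) = (-42597 + (-126 - 2007))*(34261 + 39979) = (-42597 - 2133)*74240 = -44730*74240 = -3320755200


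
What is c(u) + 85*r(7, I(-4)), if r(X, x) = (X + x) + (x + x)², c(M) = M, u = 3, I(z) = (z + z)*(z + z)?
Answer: 1398678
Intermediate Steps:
I(z) = 4*z² (I(z) = (2*z)*(2*z) = 4*z²)
r(X, x) = X + x + 4*x² (r(X, x) = (X + x) + (2*x)² = (X + x) + 4*x² = X + x + 4*x²)
c(u) + 85*r(7, I(-4)) = 3 + 85*(7 + 4*(-4)² + 4*(4*(-4)²)²) = 3 + 85*(7 + 4*16 + 4*(4*16)²) = 3 + 85*(7 + 64 + 4*64²) = 3 + 85*(7 + 64 + 4*4096) = 3 + 85*(7 + 64 + 16384) = 3 + 85*16455 = 3 + 1398675 = 1398678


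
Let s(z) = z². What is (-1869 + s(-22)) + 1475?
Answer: 90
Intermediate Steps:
(-1869 + s(-22)) + 1475 = (-1869 + (-22)²) + 1475 = (-1869 + 484) + 1475 = -1385 + 1475 = 90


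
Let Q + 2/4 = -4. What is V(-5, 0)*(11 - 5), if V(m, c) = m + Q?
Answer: -57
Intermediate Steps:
Q = -9/2 (Q = -½ - 4 = -9/2 ≈ -4.5000)
V(m, c) = -9/2 + m (V(m, c) = m - 9/2 = -9/2 + m)
V(-5, 0)*(11 - 5) = (-9/2 - 5)*(11 - 5) = -19/2*6 = -57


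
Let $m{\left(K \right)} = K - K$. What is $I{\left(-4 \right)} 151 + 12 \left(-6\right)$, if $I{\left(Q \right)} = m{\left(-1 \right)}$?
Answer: $-72$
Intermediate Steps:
$m{\left(K \right)} = 0$
$I{\left(Q \right)} = 0$
$I{\left(-4 \right)} 151 + 12 \left(-6\right) = 0 \cdot 151 + 12 \left(-6\right) = 0 - 72 = -72$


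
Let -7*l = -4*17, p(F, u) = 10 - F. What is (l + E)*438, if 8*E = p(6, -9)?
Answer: 31317/7 ≈ 4473.9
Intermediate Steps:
E = 1/2 (E = (10 - 1*6)/8 = (10 - 6)/8 = (1/8)*4 = 1/2 ≈ 0.50000)
l = 68/7 (l = -(-4)*17/7 = -1/7*(-68) = 68/7 ≈ 9.7143)
(l + E)*438 = (68/7 + 1/2)*438 = (143/14)*438 = 31317/7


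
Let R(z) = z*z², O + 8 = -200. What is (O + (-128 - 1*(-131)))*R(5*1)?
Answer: -25625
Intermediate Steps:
O = -208 (O = -8 - 200 = -208)
R(z) = z³
(O + (-128 - 1*(-131)))*R(5*1) = (-208 + (-128 - 1*(-131)))*(5*1)³ = (-208 + (-128 + 131))*5³ = (-208 + 3)*125 = -205*125 = -25625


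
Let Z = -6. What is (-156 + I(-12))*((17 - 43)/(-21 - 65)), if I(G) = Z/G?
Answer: -4043/86 ≈ -47.012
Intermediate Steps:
I(G) = -6/G
(-156 + I(-12))*((17 - 43)/(-21 - 65)) = (-156 - 6/(-12))*((17 - 43)/(-21 - 65)) = (-156 - 6*(-1/12))*(-26/(-86)) = (-156 + 1/2)*(-26*(-1/86)) = -311/2*13/43 = -4043/86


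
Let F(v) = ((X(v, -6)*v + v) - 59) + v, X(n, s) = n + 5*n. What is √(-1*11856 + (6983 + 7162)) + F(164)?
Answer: 161645 + √2289 ≈ 1.6169e+5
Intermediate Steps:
X(n, s) = 6*n
F(v) = -59 + 2*v + 6*v² (F(v) = (((6*v)*v + v) - 59) + v = ((6*v² + v) - 59) + v = ((v + 6*v²) - 59) + v = (-59 + v + 6*v²) + v = -59 + 2*v + 6*v²)
√(-1*11856 + (6983 + 7162)) + F(164) = √(-1*11856 + (6983 + 7162)) + (-59 + 2*164 + 6*164²) = √(-11856 + 14145) + (-59 + 328 + 6*26896) = √2289 + (-59 + 328 + 161376) = √2289 + 161645 = 161645 + √2289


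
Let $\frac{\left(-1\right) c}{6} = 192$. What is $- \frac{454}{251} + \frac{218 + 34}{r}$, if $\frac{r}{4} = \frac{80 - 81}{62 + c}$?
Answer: $\frac{17235716}{251} \approx 68668.0$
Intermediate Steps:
$c = -1152$ ($c = \left(-6\right) 192 = -1152$)
$r = \frac{2}{545}$ ($r = 4 \frac{80 - 81}{62 - 1152} = 4 \left(- \frac{1}{-1090}\right) = 4 \left(\left(-1\right) \left(- \frac{1}{1090}\right)\right) = 4 \cdot \frac{1}{1090} = \frac{2}{545} \approx 0.0036697$)
$- \frac{454}{251} + \frac{218 + 34}{r} = - \frac{454}{251} + \frac{218 + 34}{\frac{2}{545}} = \left(-454\right) \frac{1}{251} + 252 \cdot \frac{545}{2} = - \frac{454}{251} + 68670 = \frac{17235716}{251}$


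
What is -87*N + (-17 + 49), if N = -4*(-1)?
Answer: -316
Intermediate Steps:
N = 4
-87*N + (-17 + 49) = -87*4 + (-17 + 49) = -348 + 32 = -316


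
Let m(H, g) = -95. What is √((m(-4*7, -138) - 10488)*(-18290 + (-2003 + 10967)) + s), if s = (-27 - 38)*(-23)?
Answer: √98698553 ≈ 9934.7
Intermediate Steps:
s = 1495 (s = -65*(-23) = 1495)
√((m(-4*7, -138) - 10488)*(-18290 + (-2003 + 10967)) + s) = √((-95 - 10488)*(-18290 + (-2003 + 10967)) + 1495) = √(-10583*(-18290 + 8964) + 1495) = √(-10583*(-9326) + 1495) = √(98697058 + 1495) = √98698553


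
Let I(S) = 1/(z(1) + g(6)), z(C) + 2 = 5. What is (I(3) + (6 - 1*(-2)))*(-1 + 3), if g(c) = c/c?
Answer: 33/2 ≈ 16.500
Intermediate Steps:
g(c) = 1
z(C) = 3 (z(C) = -2 + 5 = 3)
I(S) = ¼ (I(S) = 1/(3 + 1) = 1/4 = ¼)
(I(3) + (6 - 1*(-2)))*(-1 + 3) = (¼ + (6 - 1*(-2)))*(-1 + 3) = (¼ + (6 + 2))*2 = (¼ + 8)*2 = (33/4)*2 = 33/2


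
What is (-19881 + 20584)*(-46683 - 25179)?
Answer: -50518986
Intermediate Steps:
(-19881 + 20584)*(-46683 - 25179) = 703*(-71862) = -50518986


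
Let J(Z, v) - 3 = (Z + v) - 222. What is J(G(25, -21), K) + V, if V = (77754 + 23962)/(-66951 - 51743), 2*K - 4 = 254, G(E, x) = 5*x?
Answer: -11623523/59347 ≈ -195.86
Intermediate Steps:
K = 129 (K = 2 + (½)*254 = 2 + 127 = 129)
J(Z, v) = -219 + Z + v (J(Z, v) = 3 + ((Z + v) - 222) = 3 + (-222 + Z + v) = -219 + Z + v)
V = -50858/59347 (V = 101716/(-118694) = 101716*(-1/118694) = -50858/59347 ≈ -0.85696)
J(G(25, -21), K) + V = (-219 + 5*(-21) + 129) - 50858/59347 = (-219 - 105 + 129) - 50858/59347 = -195 - 50858/59347 = -11623523/59347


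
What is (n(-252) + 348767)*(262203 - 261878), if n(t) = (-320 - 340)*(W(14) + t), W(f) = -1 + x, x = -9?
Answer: 169548275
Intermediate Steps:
W(f) = -10 (W(f) = -1 - 9 = -10)
n(t) = 6600 - 660*t (n(t) = (-320 - 340)*(-10 + t) = -660*(-10 + t) = 6600 - 660*t)
(n(-252) + 348767)*(262203 - 261878) = ((6600 - 660*(-252)) + 348767)*(262203 - 261878) = ((6600 + 166320) + 348767)*325 = (172920 + 348767)*325 = 521687*325 = 169548275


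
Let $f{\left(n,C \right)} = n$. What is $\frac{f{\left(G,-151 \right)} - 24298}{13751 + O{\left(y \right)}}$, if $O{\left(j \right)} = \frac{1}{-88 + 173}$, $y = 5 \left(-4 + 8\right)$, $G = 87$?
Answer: $- \frac{2057935}{1168836} \approx -1.7607$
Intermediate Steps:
$y = 20$ ($y = 5 \cdot 4 = 20$)
$O{\left(j \right)} = \frac{1}{85}$
$\frac{f{\left(G,-151 \right)} - 24298}{13751 + O{\left(y \right)}} = \frac{87 - 24298}{13751 + \frac{1}{85}} = - \frac{24211}{\frac{1168836}{85}} = \left(-24211\right) \frac{85}{1168836} = - \frac{2057935}{1168836}$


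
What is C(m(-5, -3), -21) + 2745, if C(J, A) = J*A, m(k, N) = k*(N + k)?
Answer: 1905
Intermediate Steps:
C(J, A) = A*J
C(m(-5, -3), -21) + 2745 = -(-105)*(-3 - 5) + 2745 = -(-105)*(-8) + 2745 = -21*40 + 2745 = -840 + 2745 = 1905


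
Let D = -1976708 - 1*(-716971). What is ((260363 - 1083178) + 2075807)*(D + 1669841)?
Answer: 513857031168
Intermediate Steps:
D = -1259737 (D = -1976708 + 716971 = -1259737)
((260363 - 1083178) + 2075807)*(D + 1669841) = ((260363 - 1083178) + 2075807)*(-1259737 + 1669841) = (-822815 + 2075807)*410104 = 1252992*410104 = 513857031168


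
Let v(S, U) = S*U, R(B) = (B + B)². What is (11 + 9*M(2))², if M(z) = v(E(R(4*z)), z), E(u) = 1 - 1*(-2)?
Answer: 4225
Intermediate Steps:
R(B) = 4*B² (R(B) = (2*B)² = 4*B²)
E(u) = 3 (E(u) = 1 + 2 = 3)
M(z) = 3*z
(11 + 9*M(2))² = (11 + 9*(3*2))² = (11 + 9*6)² = (11 + 54)² = 65² = 4225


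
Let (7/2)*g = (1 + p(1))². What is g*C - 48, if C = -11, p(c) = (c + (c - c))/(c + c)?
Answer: -771/14 ≈ -55.071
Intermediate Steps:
p(c) = ½ (p(c) = (c + 0)/((2*c)) = c*(1/(2*c)) = ½)
g = 9/14 (g = 2*(1 + ½)²/7 = 2*(3/2)²/7 = (2/7)*(9/4) = 9/14 ≈ 0.64286)
g*C - 48 = (9/14)*(-11) - 48 = -99/14 - 48 = -771/14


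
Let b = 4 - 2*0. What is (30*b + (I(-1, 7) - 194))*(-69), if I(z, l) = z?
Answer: 5175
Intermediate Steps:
b = 4 (b = 4 + 0 = 4)
(30*b + (I(-1, 7) - 194))*(-69) = (30*4 + (-1 - 194))*(-69) = (120 - 195)*(-69) = -75*(-69) = 5175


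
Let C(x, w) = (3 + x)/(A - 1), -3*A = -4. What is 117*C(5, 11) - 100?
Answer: 2708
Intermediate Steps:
A = 4/3 (A = -1/3*(-4) = 4/3 ≈ 1.3333)
C(x, w) = 9 + 3*x (C(x, w) = (3 + x)/(4/3 - 1) = (3 + x)/(1/3) = (3 + x)*3 = 9 + 3*x)
117*C(5, 11) - 100 = 117*(9 + 3*5) - 100 = 117*(9 + 15) - 100 = 117*24 - 100 = 2808 - 100 = 2708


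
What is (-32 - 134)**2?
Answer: 27556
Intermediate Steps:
(-32 - 134)**2 = (-166)**2 = 27556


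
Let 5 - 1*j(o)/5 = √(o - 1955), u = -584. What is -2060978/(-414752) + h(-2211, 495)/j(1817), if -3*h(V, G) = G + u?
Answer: 522365585/101406864 + 89*I*√138/2445 ≈ 5.1512 + 0.42761*I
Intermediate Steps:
h(V, G) = 584/3 - G/3 (h(V, G) = -(G - 584)/3 = -(-584 + G)/3 = 584/3 - G/3)
j(o) = 25 - 5*√(-1955 + o) (j(o) = 25 - 5*√(o - 1955) = 25 - 5*√(-1955 + o))
-2060978/(-414752) + h(-2211, 495)/j(1817) = -2060978/(-414752) + (584/3 - ⅓*495)/(25 - 5*√(-1955 + 1817)) = -2060978*(-1/414752) + (584/3 - 165)/(25 - 5*I*√138) = 1030489/207376 + 89/(3*(25 - 5*I*√138))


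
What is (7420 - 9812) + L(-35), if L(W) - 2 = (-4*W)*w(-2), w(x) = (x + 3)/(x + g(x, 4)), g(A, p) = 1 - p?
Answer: -2418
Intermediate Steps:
w(x) = (3 + x)/(-3 + x) (w(x) = (x + 3)/(x + (1 - 1*4)) = (3 + x)/(x + (1 - 4)) = (3 + x)/(x - 3) = (3 + x)/(-3 + x))
L(W) = 2 + 4*W/5 (L(W) = 2 + (-4*W)*((3 - 2)/(-3 - 2)) = 2 + (-4*W)*(1/(-5)) = 2 + (-4*W)*(-1/5*1) = 2 - 4*W*(-1/5) = 2 + 4*W/5)
(7420 - 9812) + L(-35) = (7420 - 9812) + (2 + (4/5)*(-35)) = -2392 + (2 - 28) = -2392 - 26 = -2418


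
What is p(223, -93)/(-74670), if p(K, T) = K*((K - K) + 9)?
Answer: -669/24890 ≈ -0.026878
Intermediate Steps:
p(K, T) = 9*K (p(K, T) = K*(0 + 9) = K*9 = 9*K)
p(223, -93)/(-74670) = (9*223)/(-74670) = 2007*(-1/74670) = -669/24890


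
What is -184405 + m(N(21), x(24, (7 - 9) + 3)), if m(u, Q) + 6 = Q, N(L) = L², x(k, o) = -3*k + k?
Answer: -184459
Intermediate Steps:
x(k, o) = -2*k
m(u, Q) = -6 + Q
-184405 + m(N(21), x(24, (7 - 9) + 3)) = -184405 + (-6 - 2*24) = -184405 + (-6 - 48) = -184405 - 54 = -184459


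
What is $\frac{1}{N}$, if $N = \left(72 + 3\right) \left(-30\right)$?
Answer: $- \frac{1}{2250} \approx -0.00044444$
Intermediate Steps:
$N = -2250$ ($N = 75 \left(-30\right) = -2250$)
$\frac{1}{N} = \frac{1}{-2250} = - \frac{1}{2250}$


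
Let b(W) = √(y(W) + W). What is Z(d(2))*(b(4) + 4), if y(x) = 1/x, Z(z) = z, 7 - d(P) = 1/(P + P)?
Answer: 27 + 27*√17/8 ≈ 40.915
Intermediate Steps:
d(P) = 7 - 1/(2*P) (d(P) = 7 - 1/(P + P) = 7 - 1/(2*P))
b(W) = √(W + 1/W) (b(W) = √(1/W + W) = √(W + 1/W))
Z(d(2))*(b(4) + 4) = (7 - ½/2)*(√(4 + 1/4) + 4) = (7 - ½*½)*(√(4 + ¼) + 4) = (7 - ¼)*(√(17/4) + 4) = 27*(√17/2 + 4)/4 = 27*(4 + √17/2)/4 = 27 + 27*√17/8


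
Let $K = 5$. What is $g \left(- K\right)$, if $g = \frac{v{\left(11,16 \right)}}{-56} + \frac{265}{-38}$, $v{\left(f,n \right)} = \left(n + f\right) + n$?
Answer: $\frac{41185}{1064} \approx 38.708$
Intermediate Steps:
$v{\left(f,n \right)} = f + 2 n$ ($v{\left(f,n \right)} = \left(f + n\right) + n = f + 2 n$)
$g = - \frac{8237}{1064}$ ($g = \frac{11 + 2 \cdot 16}{-56} + \frac{265}{-38} = \left(11 + 32\right) \left(- \frac{1}{56}\right) + 265 \left(- \frac{1}{38}\right) = 43 \left(- \frac{1}{56}\right) - \frac{265}{38} = - \frac{43}{56} - \frac{265}{38} = - \frac{8237}{1064} \approx -7.7415$)
$g \left(- K\right) = - \frac{8237 \left(\left(-1\right) 5\right)}{1064} = \left(- \frac{8237}{1064}\right) \left(-5\right) = \frac{41185}{1064}$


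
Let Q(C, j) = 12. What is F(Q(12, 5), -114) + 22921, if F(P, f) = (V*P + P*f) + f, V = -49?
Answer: 20851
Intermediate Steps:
F(P, f) = f - 49*P + P*f (F(P, f) = (-49*P + P*f) + f = f - 49*P + P*f)
F(Q(12, 5), -114) + 22921 = (-114 - 49*12 + 12*(-114)) + 22921 = (-114 - 588 - 1368) + 22921 = -2070 + 22921 = 20851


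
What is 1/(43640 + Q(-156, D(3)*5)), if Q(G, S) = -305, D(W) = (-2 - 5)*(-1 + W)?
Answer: 1/43335 ≈ 2.3076e-5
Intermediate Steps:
D(W) = 7 - 7*W (D(W) = -7*(-1 + W) = 7 - 7*W)
1/(43640 + Q(-156, D(3)*5)) = 1/(43640 - 305) = 1/43335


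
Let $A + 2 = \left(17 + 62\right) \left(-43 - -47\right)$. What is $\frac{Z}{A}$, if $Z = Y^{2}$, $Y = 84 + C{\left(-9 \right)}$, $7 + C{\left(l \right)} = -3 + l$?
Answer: $\frac{4225}{314} \approx 13.455$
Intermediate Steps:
$C{\left(l \right)} = -10 + l$ ($C{\left(l \right)} = -7 + \left(-3 + l\right) = -10 + l$)
$Y = 65$ ($Y = 84 - 19 = 65$)
$Z = 4225$ ($Z = 65^{2} = 4225$)
$A = 314$ ($A = -2 + \left(17 + 62\right) \left(-43 - -47\right) = -2 + 79 \left(-43 + 47\right) = -2 + 79 \cdot 4 = -2 + 316 = 314$)
$\frac{Z}{A} = \frac{4225}{314}$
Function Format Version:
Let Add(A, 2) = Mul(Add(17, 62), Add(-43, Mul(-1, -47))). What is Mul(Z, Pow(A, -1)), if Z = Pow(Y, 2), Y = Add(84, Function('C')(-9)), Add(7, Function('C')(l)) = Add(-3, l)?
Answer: Rational(4225, 314) ≈ 13.455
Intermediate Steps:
Function('C')(l) = Add(-10, l) (Function('C')(l) = Add(-7, Add(-3, l)) = Add(-10, l))
Y = 65 (Y = Add(84, Add(-10, -9)) = Add(84, -19) = 65)
Z = 4225 (Z = Pow(65, 2) = 4225)
A = 314 (A = Add(-2, Mul(Add(17, 62), Add(-43, Mul(-1, -47)))) = Add(-2, Mul(79, Add(-43, 47))) = Add(-2, Mul(79, 4)) = Add(-2, 316) = 314)
Mul(Z, Pow(A, -1)) = Mul(4225, Pow(314, -1)) = Mul(4225, Rational(1, 314)) = Rational(4225, 314)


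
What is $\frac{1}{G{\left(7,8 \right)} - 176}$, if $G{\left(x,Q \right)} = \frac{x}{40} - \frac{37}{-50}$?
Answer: $- \frac{200}{35017} \approx -0.0057115$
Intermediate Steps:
$G{\left(x,Q \right)} = \frac{37}{50} + \frac{x}{40}$ ($G{\left(x,Q \right)} = x \frac{1}{40} - - \frac{37}{50} = \frac{x}{40} + \frac{37}{50} = \frac{37}{50} + \frac{x}{40}$)
$\frac{1}{G{\left(7,8 \right)} - 176} = \frac{1}{\left(\frac{37}{50} + \frac{1}{40} \cdot 7\right) - 176} = \frac{1}{\left(\frac{37}{50} + \frac{7}{40}\right) - 176} = \frac{1}{\frac{183}{200} - 176} = \frac{1}{- \frac{35017}{200}} = - \frac{200}{35017}$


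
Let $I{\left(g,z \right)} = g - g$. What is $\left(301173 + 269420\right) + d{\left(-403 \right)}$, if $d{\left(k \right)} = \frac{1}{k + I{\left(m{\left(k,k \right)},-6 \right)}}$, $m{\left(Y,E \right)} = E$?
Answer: $\frac{229948978}{403} \approx 5.7059 \cdot 10^{5}$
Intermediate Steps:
$I{\left(g,z \right)} = 0$
$d{\left(k \right)} = \frac{1}{k}$ ($d{\left(k \right)} = \frac{1}{k + 0} = \frac{1}{k}$)
$\left(301173 + 269420\right) + d{\left(-403 \right)} = \left(301173 + 269420\right) + \frac{1}{-403} = 570593 - \frac{1}{403} = \frac{229948978}{403}$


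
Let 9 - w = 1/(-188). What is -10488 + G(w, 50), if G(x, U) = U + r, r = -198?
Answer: -10636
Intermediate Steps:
w = 1693/188 (w = 9 - 1/(-188) = 9 - 1*(-1/188) = 9 + 1/188 = 1693/188 ≈ 9.0053)
G(x, U) = -198 + U (G(x, U) = U - 198 = -198 + U)
-10488 + G(w, 50) = -10488 + (-198 + 50) = -10488 - 148 = -10636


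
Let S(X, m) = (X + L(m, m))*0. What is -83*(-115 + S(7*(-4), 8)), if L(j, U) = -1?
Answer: 9545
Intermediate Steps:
S(X, m) = 0 (S(X, m) = (X - 1)*0 = (-1 + X)*0 = 0)
-83*(-115 + S(7*(-4), 8)) = -83*(-115 + 0) = -83*(-115) = 9545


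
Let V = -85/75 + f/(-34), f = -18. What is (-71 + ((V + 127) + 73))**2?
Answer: 1071973081/65025 ≈ 16486.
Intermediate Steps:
V = -154/255 (V = -85/75 - 18/(-34) = -85*1/75 - 18*(-1/34) = -17/15 + 9/17 = -154/255 ≈ -0.60392)
(-71 + ((V + 127) + 73))**2 = (-71 + ((-154/255 + 127) + 73))**2 = (-71 + (32231/255 + 73))**2 = (-71 + 50846/255)**2 = (32741/255)**2 = 1071973081/65025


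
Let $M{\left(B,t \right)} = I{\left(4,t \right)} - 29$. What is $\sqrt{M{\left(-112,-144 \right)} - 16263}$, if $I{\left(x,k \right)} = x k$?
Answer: $2 i \sqrt{4217} \approx 129.88 i$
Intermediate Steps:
$I{\left(x,k \right)} = k x$
$M{\left(B,t \right)} = -29 + 4 t$ ($M{\left(B,t \right)} = t 4 - 29 = 4 t - 29 = -29 + 4 t$)
$\sqrt{M{\left(-112,-144 \right)} - 16263} = \sqrt{\left(-29 + 4 \left(-144\right)\right) - 16263} = \sqrt{\left(-29 - 576\right) - 16263} = \sqrt{-605 - 16263} = \sqrt{-16868} = 2 i \sqrt{4217}$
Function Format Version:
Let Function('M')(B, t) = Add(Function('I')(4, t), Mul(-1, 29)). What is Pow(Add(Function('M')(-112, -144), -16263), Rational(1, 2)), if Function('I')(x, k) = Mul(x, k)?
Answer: Mul(2, I, Pow(4217, Rational(1, 2))) ≈ Mul(129.88, I)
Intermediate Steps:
Function('I')(x, k) = Mul(k, x)
Function('M')(B, t) = Add(-29, Mul(4, t)) (Function('M')(B, t) = Add(Mul(t, 4), Mul(-1, 29)) = Add(Mul(4, t), -29) = Add(-29, Mul(4, t)))
Pow(Add(Function('M')(-112, -144), -16263), Rational(1, 2)) = Pow(Add(Add(-29, Mul(4, -144)), -16263), Rational(1, 2)) = Pow(Add(Add(-29, -576), -16263), Rational(1, 2)) = Pow(Add(-605, -16263), Rational(1, 2)) = Pow(-16868, Rational(1, 2)) = Mul(2, I, Pow(4217, Rational(1, 2)))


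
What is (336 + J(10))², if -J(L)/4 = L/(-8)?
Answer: 116281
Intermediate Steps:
J(L) = L/2 (J(L) = -4*L/(-8) = -4*L*(-1)/8 = -(-1)*L/2 = L/2)
(336 + J(10))² = (336 + (½)*10)² = (336 + 5)² = 341² = 116281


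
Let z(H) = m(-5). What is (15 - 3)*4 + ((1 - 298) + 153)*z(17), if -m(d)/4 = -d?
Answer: 2928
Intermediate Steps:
m(d) = 4*d (m(d) = -(-4)*d = 4*d)
z(H) = -20 (z(H) = 4*(-5) = -20)
(15 - 3)*4 + ((1 - 298) + 153)*z(17) = (15 - 3)*4 + ((1 - 298) + 153)*(-20) = 12*4 + (-297 + 153)*(-20) = 48 - 144*(-20) = 48 + 2880 = 2928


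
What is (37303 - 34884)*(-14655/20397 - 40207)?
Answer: -661287540482/6799 ≈ -9.7262e+7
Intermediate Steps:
(37303 - 34884)*(-14655/20397 - 40207) = 2419*(-14655*1/20397 - 40207) = 2419*(-4885/6799 - 40207) = 2419*(-273372278/6799) = -661287540482/6799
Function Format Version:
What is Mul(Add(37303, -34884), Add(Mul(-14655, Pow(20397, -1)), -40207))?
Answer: Rational(-661287540482, 6799) ≈ -9.7262e+7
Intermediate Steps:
Mul(Add(37303, -34884), Add(Mul(-14655, Pow(20397, -1)), -40207)) = Mul(2419, Add(Mul(-14655, Rational(1, 20397)), -40207)) = Mul(2419, Add(Rational(-4885, 6799), -40207)) = Mul(2419, Rational(-273372278, 6799)) = Rational(-661287540482, 6799)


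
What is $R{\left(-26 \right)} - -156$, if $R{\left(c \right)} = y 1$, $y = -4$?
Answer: $152$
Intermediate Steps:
$R{\left(c \right)} = -4$ ($R{\left(c \right)} = \left(-4\right) 1 = -4$)
$R{\left(-26 \right)} - -156 = -4 - -156 = -4 + 156 = 152$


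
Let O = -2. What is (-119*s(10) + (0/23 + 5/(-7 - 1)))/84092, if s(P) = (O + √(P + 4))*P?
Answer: 19035/672736 - 595*√14/42046 ≈ -0.024654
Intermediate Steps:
s(P) = P*(-2 + √(4 + P)) (s(P) = (-2 + √(P + 4))*P = (-2 + √(4 + P))*P = P*(-2 + √(4 + P)))
(-119*s(10) + (0/23 + 5/(-7 - 1)))/84092 = (-1190*(-2 + √(4 + 10)) + (0/23 + 5/(-7 - 1)))/84092 = (-1190*(-2 + √14) + (0*(1/23) + 5/(-8)))*(1/84092) = (-119*(-20 + 10*√14) + (0 + 5*(-⅛)))*(1/84092) = ((2380 - 1190*√14) + (0 - 5/8))*(1/84092) = ((2380 - 1190*√14) - 5/8)*(1/84092) = (19035/8 - 1190*√14)*(1/84092) = 19035/672736 - 595*√14/42046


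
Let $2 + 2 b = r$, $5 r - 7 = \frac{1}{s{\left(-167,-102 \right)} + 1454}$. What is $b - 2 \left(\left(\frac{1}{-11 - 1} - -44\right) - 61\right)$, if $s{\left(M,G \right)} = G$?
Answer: $\frac{274727}{8112} \approx 33.867$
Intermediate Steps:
$r = \frac{1893}{1352}$ ($r = \frac{7}{5} + \frac{1}{5 \left(-102 + 1454\right)} = \frac{7}{5} + \frac{1}{5 \cdot 1352} = \frac{7}{5} + \frac{1}{5} \cdot \frac{1}{1352} = \frac{7}{5} + \frac{1}{6760} = \frac{1893}{1352} \approx 1.4001$)
$b = - \frac{811}{2704}$ ($b = -1 + \frac{1}{2} \cdot \frac{1893}{1352} = -1 + \frac{1893}{2704} = - \frac{811}{2704} \approx -0.29993$)
$b - 2 \left(\left(\frac{1}{-11 - 1} - -44\right) - 61\right) = - \frac{811}{2704} - 2 \left(\left(\frac{1}{-11 - 1} - -44\right) - 61\right) = - \frac{811}{2704} - 2 \left(\left(\frac{1}{-12} + 44\right) - 61\right) = - \frac{811}{2704} - 2 \left(\left(- \frac{1}{12} + 44\right) - 61\right) = - \frac{811}{2704} - 2 \left(\frac{527}{12} - 61\right) = - \frac{811}{2704} - 2 \left(- \frac{205}{12}\right) = - \frac{811}{2704} - - \frac{205}{6} = - \frac{811}{2704} + \frac{205}{6} = \frac{274727}{8112}$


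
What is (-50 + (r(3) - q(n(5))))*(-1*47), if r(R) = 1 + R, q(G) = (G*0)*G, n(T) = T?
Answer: 2162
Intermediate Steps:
q(G) = 0 (q(G) = 0*G = 0)
(-50 + (r(3) - q(n(5))))*(-1*47) = (-50 + ((1 + 3) - 1*0))*(-1*47) = (-50 + (4 + 0))*(-47) = (-50 + 4)*(-47) = -46*(-47) = 2162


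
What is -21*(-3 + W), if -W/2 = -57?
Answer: -2331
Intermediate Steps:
W = 114 (W = -2*(-57) = 114)
-21*(-3 + W) = -21*(-3 + 114) = -21*111 = -2331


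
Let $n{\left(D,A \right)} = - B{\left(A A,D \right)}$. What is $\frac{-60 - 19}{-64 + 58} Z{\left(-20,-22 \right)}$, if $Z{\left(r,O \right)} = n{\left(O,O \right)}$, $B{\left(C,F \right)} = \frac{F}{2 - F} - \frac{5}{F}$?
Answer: $\frac{7189}{792} \approx 9.077$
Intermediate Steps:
$B{\left(C,F \right)} = - \frac{5}{F} + \frac{F}{2 - F}$
$n{\left(D,A \right)} = - \frac{10 - D^{2} - 5 D}{D \left(-2 + D\right)}$
$Z{\left(r,O \right)} = \frac{-10 + O^{2} + 5 O}{O \left(-2 + O\right)}$
$\frac{-60 - 19}{-64 + 58} Z{\left(-20,-22 \right)} = \frac{-60 - 19}{-64 + 58} \frac{-10 + \left(-22\right)^{2} + 5 \left(-22\right)}{\left(-22\right) \left(-2 - 22\right)} = - \frac{79}{-6} \left(- \frac{-10 + 484 - 110}{22 \left(-24\right)}\right) = \left(-79\right) \left(- \frac{1}{6}\right) \left(\left(- \frac{1}{22}\right) \left(- \frac{1}{24}\right) 364\right) = \frac{79}{6} \cdot \frac{91}{132} = \frac{7189}{792}$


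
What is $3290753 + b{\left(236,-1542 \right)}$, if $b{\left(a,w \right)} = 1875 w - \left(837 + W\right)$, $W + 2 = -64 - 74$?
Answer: $398806$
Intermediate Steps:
$W = -140$ ($W = -2 - 138 = -140$)
$b{\left(a,w \right)} = -697 + 1875 w$ ($b{\left(a,w \right)} = 1875 w - 697 = -697 + 1875 w$)
$3290753 + b{\left(236,-1542 \right)} = 3290753 + \left(-697 + 1875 \left(-1542\right)\right) = 3290753 - 2891947 = 398806$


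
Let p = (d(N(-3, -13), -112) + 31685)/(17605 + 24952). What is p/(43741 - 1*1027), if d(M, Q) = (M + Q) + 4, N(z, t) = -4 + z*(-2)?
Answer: 31579/1817779698 ≈ 1.7372e-5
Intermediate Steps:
N(z, t) = -4 - 2*z
d(M, Q) = 4 + M + Q
p = 31579/42557 (p = ((4 + (-4 - 2*(-3)) - 112) + 31685)/(17605 + 24952) = ((4 + (-4 + 6) - 112) + 31685)/42557 = ((4 + 2 - 112) + 31685)*(1/42557) = (-106 + 31685)*(1/42557) = 31579*(1/42557) = 31579/42557 ≈ 0.74204)
p/(43741 - 1*1027) = 31579/(42557*(43741 - 1*1027)) = 31579/(42557*(43741 - 1027)) = (31579/42557)/42714 = (31579/42557)*(1/42714) = 31579/1817779698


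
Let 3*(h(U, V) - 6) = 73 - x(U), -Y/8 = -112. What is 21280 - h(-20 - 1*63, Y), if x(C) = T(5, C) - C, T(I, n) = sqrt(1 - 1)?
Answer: 63832/3 ≈ 21277.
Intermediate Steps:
Y = 896 (Y = -8*(-112) = 896)
T(I, n) = 0 (T(I, n) = sqrt(0) = 0)
x(C) = -C (x(C) = 0 - C = -C)
h(U, V) = 91/3 + U/3 (h(U, V) = 6 + (73 - (-1)*U)/3 = 6 + (73 + U)/3 = 6 + (73/3 + U/3) = 91/3 + U/3)
21280 - h(-20 - 1*63, Y) = 21280 - (91/3 + (-20 - 1*63)/3) = 21280 - (91/3 + (-20 - 63)/3) = 21280 - (91/3 + (1/3)*(-83)) = 21280 - (91/3 - 83/3) = 21280 - 1*8/3 = 21280 - 8/3 = 63832/3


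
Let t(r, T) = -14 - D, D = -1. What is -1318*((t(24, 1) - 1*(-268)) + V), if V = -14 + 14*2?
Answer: -354542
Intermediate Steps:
t(r, T) = -13 (t(r, T) = -14 - 1*(-1) = -14 + 1 = -13)
V = 14 (V = -14 + 28 = 14)
-1318*((t(24, 1) - 1*(-268)) + V) = -1318*((-13 - 1*(-268)) + 14) = -1318*((-13 + 268) + 14) = -1318*(255 + 14) = -1318*269 = -354542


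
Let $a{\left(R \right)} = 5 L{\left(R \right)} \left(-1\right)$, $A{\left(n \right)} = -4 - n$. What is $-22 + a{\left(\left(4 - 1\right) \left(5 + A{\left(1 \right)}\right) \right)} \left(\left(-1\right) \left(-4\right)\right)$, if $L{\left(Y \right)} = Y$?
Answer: $-22$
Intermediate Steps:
$a{\left(R \right)} = - 5 R$ ($a{\left(R \right)} = 5 R \left(-1\right) = - 5 R$)
$-22 + a{\left(\left(4 - 1\right) \left(5 + A{\left(1 \right)}\right) \right)} \left(\left(-1\right) \left(-4\right)\right) = -22 + - 5 \left(4 - 1\right) \left(5 - 5\right) \left(\left(-1\right) \left(-4\right)\right) = -22 + - 5 \cdot 3 \left(5 - 5\right) 4 = -22 + - 5 \cdot 3 \cdot 0 \cdot 4 = -22 + \left(-5\right) 0 \cdot 4 = -22 + 0 \cdot 4 = -22 + 0 = -22$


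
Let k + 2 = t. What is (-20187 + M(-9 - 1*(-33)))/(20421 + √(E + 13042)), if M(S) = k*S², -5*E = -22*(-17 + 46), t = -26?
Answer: -3707943075/2085020357 + 72630*√82310/2085020357 ≈ -1.7684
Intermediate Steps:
k = -28 (k = -2 - 26 = -28)
E = 638/5 (E = -(-22)*(-17 + 46)/5 = -(-22)*29/5 = -⅕*(-638) = 638/5 ≈ 127.60)
M(S) = -28*S²
(-20187 + M(-9 - 1*(-33)))/(20421 + √(E + 13042)) = (-20187 - 28*(-9 - 1*(-33))²)/(20421 + √(638/5 + 13042)) = (-20187 - 28*(-9 + 33)²)/(20421 + √(65848/5)) = (-20187 - 28*24²)/(20421 + 2*√82310/5) = (-20187 - 28*576)/(20421 + 2*√82310/5) = (-20187 - 16128)/(20421 + 2*√82310/5) = -36315/(20421 + 2*√82310/5)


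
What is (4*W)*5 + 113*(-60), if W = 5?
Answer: -6680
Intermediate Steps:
(4*W)*5 + 113*(-60) = (4*5)*5 + 113*(-60) = 20*5 - 6780 = 100 - 6780 = -6680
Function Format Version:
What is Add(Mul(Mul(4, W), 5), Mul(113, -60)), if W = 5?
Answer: -6680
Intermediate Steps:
Add(Mul(Mul(4, W), 5), Mul(113, -60)) = Add(Mul(Mul(4, 5), 5), Mul(113, -60)) = Add(Mul(20, 5), -6780) = Add(100, -6780) = -6680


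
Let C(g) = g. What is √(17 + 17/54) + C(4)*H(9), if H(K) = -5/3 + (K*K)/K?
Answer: 88/3 + √5610/18 ≈ 33.494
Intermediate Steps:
H(K) = -5/3 + K (H(K) = -5*⅓ + K²/K = -5/3 + K)
√(17 + 17/54) + C(4)*H(9) = √(17 + 17/54) + 4*(-5/3 + 9) = √(17 + 17*(1/54)) + 4*(22/3) = √(17 + 17/54) + 88/3 = √(935/54) + 88/3 = √5610/18 + 88/3 = 88/3 + √5610/18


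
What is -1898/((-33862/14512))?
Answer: 13771888/16931 ≈ 813.41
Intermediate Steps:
-1898/((-33862/14512)) = -1898/((-33862*1/14512)) = -1898/(-16931/7256) = -1898*(-7256/16931) = 13771888/16931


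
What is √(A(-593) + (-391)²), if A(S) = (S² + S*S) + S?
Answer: √855586 ≈ 924.98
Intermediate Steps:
A(S) = S + 2*S² (A(S) = (S² + S²) + S = 2*S² + S = S + 2*S²)
√(A(-593) + (-391)²) = √(-593*(1 + 2*(-593)) + (-391)²) = √(-593*(1 - 1186) + 152881) = √(-593*(-1185) + 152881) = √(702705 + 152881) = √855586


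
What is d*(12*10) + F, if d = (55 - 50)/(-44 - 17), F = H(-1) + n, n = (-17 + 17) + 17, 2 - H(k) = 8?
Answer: 71/61 ≈ 1.1639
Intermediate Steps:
H(k) = -6 (H(k) = 2 - 1*8 = 2 - 8 = -6)
n = 17 (n = 0 + 17 = 17)
F = 11 (F = -6 + 17 = 11)
d = -5/61 (d = 5/(-61) = 5*(-1/61) = -5/61 ≈ -0.081967)
d*(12*10) + F = -60*10/61 + 11 = -5/61*120 + 11 = -600/61 + 11 = 71/61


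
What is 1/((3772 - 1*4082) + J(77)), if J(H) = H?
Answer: -1/233 ≈ -0.0042918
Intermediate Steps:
1/((3772 - 1*4082) + J(77)) = 1/((3772 - 1*4082) + 77) = 1/((3772 - 4082) + 77) = 1/(-310 + 77) = 1/(-233) = -1/233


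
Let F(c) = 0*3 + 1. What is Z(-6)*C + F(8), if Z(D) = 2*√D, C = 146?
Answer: 1 + 292*I*√6 ≈ 1.0 + 715.25*I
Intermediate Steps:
F(c) = 1 (F(c) = 0 + 1 = 1)
Z(-6)*C + F(8) = (2*√(-6))*146 + 1 = (2*(I*√6))*146 + 1 = (2*I*√6)*146 + 1 = 292*I*√6 + 1 = 1 + 292*I*√6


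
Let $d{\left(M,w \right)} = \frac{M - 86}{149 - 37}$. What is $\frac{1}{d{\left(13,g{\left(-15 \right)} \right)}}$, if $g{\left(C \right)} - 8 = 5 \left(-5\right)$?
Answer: $- \frac{112}{73} \approx -1.5342$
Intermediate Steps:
$g{\left(C \right)} = -17$ ($g{\left(C \right)} = 8 + 5 \left(-5\right) = 8 - 25 = -17$)
$d{\left(M,w \right)} = - \frac{43}{56} + \frac{M}{112}$ ($d{\left(M,w \right)} = \frac{-86 + M}{112} = \left(-86 + M\right) \frac{1}{112} = - \frac{43}{56} + \frac{M}{112}$)
$\frac{1}{d{\left(13,g{\left(-15 \right)} \right)}} = \frac{1}{- \frac{43}{56} + \frac{1}{112} \cdot 13} = \frac{1}{- \frac{43}{56} + \frac{13}{112}} = \frac{1}{- \frac{73}{112}} = - \frac{112}{73}$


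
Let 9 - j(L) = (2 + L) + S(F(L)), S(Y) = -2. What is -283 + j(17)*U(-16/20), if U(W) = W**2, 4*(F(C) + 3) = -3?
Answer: -7203/25 ≈ -288.12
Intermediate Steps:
F(C) = -15/4 (F(C) = -3 + (1/4)*(-3) = -3 - 3/4 = -15/4)
j(L) = 9 - L (j(L) = 9 - ((2 + L) - 2) = 9 - L)
-283 + j(17)*U(-16/20) = -283 + (9 - 1*17)*(-16/20)**2 = -283 + (9 - 17)*(-16*1/20)**2 = -283 - 8*(-4/5)**2 = -283 - 8*16/25 = -283 - 128/25 = -7203/25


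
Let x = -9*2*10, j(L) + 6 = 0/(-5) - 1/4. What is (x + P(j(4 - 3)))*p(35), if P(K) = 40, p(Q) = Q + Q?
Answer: -9800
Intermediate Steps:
p(Q) = 2*Q
j(L) = -25/4 (j(L) = -6 + (0/(-5) - 1/4) = -6 + (0*(-⅕) - 1*¼) = -6 + (0 - ¼) = -6 - ¼ = -25/4)
x = -180 (x = -18*10 = -180)
(x + P(j(4 - 3)))*p(35) = (-180 + 40)*(2*35) = -140*70 = -9800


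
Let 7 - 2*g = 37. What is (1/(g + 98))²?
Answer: 1/6889 ≈ 0.00014516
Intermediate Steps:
g = -15 (g = 7/2 - ½*37 = 7/2 - 37/2 = -15)
(1/(g + 98))² = (1/(-15 + 98))² = (1/83)² = 1/6889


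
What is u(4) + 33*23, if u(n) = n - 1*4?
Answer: 759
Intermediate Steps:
u(n) = -4 + n (u(n) = n - 4 = -4 + n)
u(4) + 33*23 = (-4 + 4) + 33*23 = 0 + 759 = 759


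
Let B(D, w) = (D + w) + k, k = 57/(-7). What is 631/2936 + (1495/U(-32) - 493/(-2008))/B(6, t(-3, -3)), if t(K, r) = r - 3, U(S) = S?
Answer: 995049205/168021408 ≈ 5.9222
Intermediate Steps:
t(K, r) = -3 + r
k = -57/7 (k = 57*(-1/7) = -57/7 ≈ -8.1429)
B(D, w) = -57/7 + D + w (B(D, w) = (D + w) - 57/7 = -57/7 + D + w)
631/2936 + (1495/U(-32) - 493/(-2008))/B(6, t(-3, -3)) = 631/2936 + (1495/(-32) - 493/(-2008))/(-57/7 + 6 + (-3 - 3)) = 631*(1/2936) + (1495*(-1/32) - 493*(-1/2008))/(-57/7 + 6 - 6) = 631/2936 + (-1495/32 + 493/2008)/(-57/7) = 631/2936 - 373273/8032*(-7/57) = 631/2936 + 2612911/457824 = 995049205/168021408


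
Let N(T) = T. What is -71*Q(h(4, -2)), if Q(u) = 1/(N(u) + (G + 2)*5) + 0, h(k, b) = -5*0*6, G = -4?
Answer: 71/10 ≈ 7.1000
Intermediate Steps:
h(k, b) = 0 (h(k, b) = 0*6 = 0)
Q(u) = 1/(-10 + u) (Q(u) = 1/(u + (-4 + 2)*5) + 0 = 1/(u - 2*5) + 0 = 1/(u - 10) + 0 = 1/(-10 + u) + 0 = 1/(-10 + u))
-71*Q(h(4, -2)) = -71/(-10 + 0) = -71/(-10) = -71*(-1/10) = 71/10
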